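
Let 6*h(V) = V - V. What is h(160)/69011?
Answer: 0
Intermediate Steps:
h(V) = 0 (h(V) = (V - V)/6 = (1/6)*0 = 0)
h(160)/69011 = 0/69011 = 0*(1/69011) = 0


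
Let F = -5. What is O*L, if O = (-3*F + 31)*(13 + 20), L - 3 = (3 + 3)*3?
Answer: 31878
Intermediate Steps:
L = 21 (L = 3 + (3 + 3)*3 = 3 + 6*3 = 3 + 18 = 21)
O = 1518 (O = (-3*(-5) + 31)*(13 + 20) = (15 + 31)*33 = 46*33 = 1518)
O*L = 1518*21 = 31878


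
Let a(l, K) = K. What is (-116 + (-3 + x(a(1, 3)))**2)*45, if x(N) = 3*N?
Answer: -3600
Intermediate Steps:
(-116 + (-3 + x(a(1, 3)))**2)*45 = (-116 + (-3 + 3*3)**2)*45 = (-116 + (-3 + 9)**2)*45 = (-116 + 6**2)*45 = (-116 + 36)*45 = -80*45 = -3600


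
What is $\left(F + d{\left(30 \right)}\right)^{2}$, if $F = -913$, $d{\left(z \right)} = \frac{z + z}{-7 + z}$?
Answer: $\frac{438441721}{529} \approx 8.2881 \cdot 10^{5}$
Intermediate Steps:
$d{\left(z \right)} = \frac{2 z}{-7 + z}$
$\left(F + d{\left(30 \right)}\right)^{2} = \left(-913 + 2 \cdot 30 \frac{1}{-7 + 30}\right)^{2} = \left(-913 + 2 \cdot 30 \cdot \frac{1}{23}\right)^{2} = \left(-913 + \frac{60}{23}\right)^{2} = \left(- \frac{20939}{23}\right)^{2} = \frac{438441721}{529}$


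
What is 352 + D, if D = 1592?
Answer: 1944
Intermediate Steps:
352 + D = 352 + 1592 = 1944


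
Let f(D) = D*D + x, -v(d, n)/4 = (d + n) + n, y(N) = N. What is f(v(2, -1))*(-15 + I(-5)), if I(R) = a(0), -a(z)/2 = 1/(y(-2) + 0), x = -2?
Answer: 28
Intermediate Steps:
a(z) = 1 (a(z) = -2/(-2 + 0) = -2/(-2) = -2*(-1/2) = 1)
v(d, n) = -8*n - 4*d (v(d, n) = -4*((d + n) + n) = -4*(d + 2*n) = -8*n - 4*d)
f(D) = -2 + D**2 (f(D) = D*D - 2 = D**2 - 2 = -2 + D**2)
I(R) = 1
f(v(2, -1))*(-15 + I(-5)) = (-2 + (-8*(-1) - 4*2)**2)*(-15 + 1) = (-2 + (8 - 8)**2)*(-14) = (-2 + 0**2)*(-14) = (-2 + 0)*(-14) = -2*(-14) = 28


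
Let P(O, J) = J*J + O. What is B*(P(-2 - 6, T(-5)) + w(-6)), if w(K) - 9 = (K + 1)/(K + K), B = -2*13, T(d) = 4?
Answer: -2717/6 ≈ -452.83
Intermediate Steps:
B = -26
w(K) = 9 + (1 + K)/(2*K) (w(K) = 9 + (K + 1)/(K + K) = 9 + (1 + K)/((2*K)) = 9 + (1 + K)*(1/(2*K)) = 9 + (1 + K)/(2*K))
P(O, J) = O + J² (P(O, J) = J² + O = O + J²)
B*(P(-2 - 6, T(-5)) + w(-6)) = -26*(((-2 - 6) + 4²) + (½)*(1 + 19*(-6))/(-6)) = -26*((-8 + 16) + (½)*(-⅙)*(1 - 114)) = -26*(8 + (½)*(-⅙)*(-113)) = -26*(8 + 113/12) = -26*209/12 = -2717/6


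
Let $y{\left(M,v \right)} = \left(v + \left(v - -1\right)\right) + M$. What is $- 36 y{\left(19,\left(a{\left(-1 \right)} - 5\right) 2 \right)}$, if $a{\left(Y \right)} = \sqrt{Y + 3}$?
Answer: $- 144 \sqrt{2} \approx -203.65$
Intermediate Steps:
$a{\left(Y \right)} = \sqrt{3 + Y}$
$y{\left(M,v \right)} = 1 + M + 2 v$ ($y{\left(M,v \right)} = \left(v + \left(v + 1\right)\right) + M = \left(v + \left(1 + v\right)\right) + M = \left(1 + 2 v\right) + M = 1 + M + 2 v$)
$- 36 y{\left(19,\left(a{\left(-1 \right)} - 5\right) 2 \right)} = - 36 \left(1 + 19 + 2 \left(\sqrt{3 - 1} - 5\right) 2\right) = - 36 \left(1 + 19 + 2 \left(\sqrt{2} - 5\right) 2\right) = - 36 \left(1 + 19 + 2 \left(-5 + \sqrt{2}\right) 2\right) = - 36 \left(1 + 19 + 2 \left(-10 + 2 \sqrt{2}\right)\right) = - 36 \left(1 + 19 - \left(20 - 4 \sqrt{2}\right)\right) = - 36 \cdot 4 \sqrt{2} = - 144 \sqrt{2}$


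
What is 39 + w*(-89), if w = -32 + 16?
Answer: 1463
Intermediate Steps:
w = -16
39 + w*(-89) = 39 - 16*(-89) = 39 + 1424 = 1463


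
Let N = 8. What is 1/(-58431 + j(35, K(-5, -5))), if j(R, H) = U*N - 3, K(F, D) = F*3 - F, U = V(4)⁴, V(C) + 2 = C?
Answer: -1/58306 ≈ -1.7151e-5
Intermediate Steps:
V(C) = -2 + C
U = 16 (U = (-2 + 4)⁴ = 2⁴ = 16)
K(F, D) = 2*F (K(F, D) = 3*F - F = 2*F)
j(R, H) = 125 (j(R, H) = 16*8 - 3 = 128 - 3 = 125)
1/(-58431 + j(35, K(-5, -5))) = 1/(-58431 + 125) = 1/(-58306) = -1/58306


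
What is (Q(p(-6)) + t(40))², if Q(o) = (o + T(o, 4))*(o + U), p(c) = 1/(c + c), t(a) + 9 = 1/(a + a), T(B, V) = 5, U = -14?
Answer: 793154569/129600 ≈ 6120.0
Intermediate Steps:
t(a) = -9 + 1/(2*a) (t(a) = -9 + 1/(a + a) = -9 + 1/(2*a))
p(c) = 1/(2*c)
Q(o) = (-14 + o)*(5 + o) (Q(o) = (o + 5)*(o - 14) = (5 + o)*(-14 + o) = (-14 + o)*(5 + o))
(Q(p(-6)) + t(40))² = ((-70 + ((½)/(-6))² - 9/(2*(-6))) + (-9 + (½)/40))² = ((-70 + ((½)*(-⅙))² - 9*(-1)/(2*6)) + (-9 + (½)*(1/40)))² = ((-70 + (-1/12)² - 9*(-1/12)) + (-9 + 1/80))² = ((-70 + 1/144 + ¾) - 719/80)² = (-9971/144 - 719/80)² = (-28163/360)² = 793154569/129600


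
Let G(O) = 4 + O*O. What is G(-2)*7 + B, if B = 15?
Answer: 71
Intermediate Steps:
G(O) = 4 + O²
G(-2)*7 + B = (4 + (-2)²)*7 + 15 = (4 + 4)*7 + 15 = 8*7 + 15 = 56 + 15 = 71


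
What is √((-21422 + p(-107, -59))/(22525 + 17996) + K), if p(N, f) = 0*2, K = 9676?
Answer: √15886654102254/40521 ≈ 98.364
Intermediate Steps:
p(N, f) = 0
√((-21422 + p(-107, -59))/(22525 + 17996) + K) = √((-21422 + 0)/(22525 + 17996) + 9676) = √(-21422/40521 + 9676) = √(392059774/40521) = √15886654102254/40521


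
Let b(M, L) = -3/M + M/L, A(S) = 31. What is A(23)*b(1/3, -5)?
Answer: -4216/15 ≈ -281.07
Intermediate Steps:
A(23)*b(1/3, -5) = 31*(-3/(1/3) + 1/(3*(-5))) = 31*(-3/⅓ + (⅓)*(-⅕)) = 31*(-3*3 - 1/15) = 31*(-9 - 1/15) = 31*(-136/15) = -4216/15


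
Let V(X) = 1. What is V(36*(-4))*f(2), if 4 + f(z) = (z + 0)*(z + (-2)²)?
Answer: 8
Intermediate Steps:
f(z) = -4 + z*(4 + z) (f(z) = -4 + (z + 0)*(z + (-2)²) = -4 + z*(z + 4) = -4 + z*(4 + z))
V(36*(-4))*f(2) = 1*(-4 + 2² + 4*2) = 1*(-4 + 4 + 8) = 1*8 = 8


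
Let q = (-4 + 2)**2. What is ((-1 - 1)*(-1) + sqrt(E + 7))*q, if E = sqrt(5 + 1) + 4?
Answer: 8 + 4*sqrt(11 + sqrt(6)) ≈ 22.669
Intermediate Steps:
E = 4 + sqrt(6) (E = sqrt(6) + 4 = 4 + sqrt(6) ≈ 6.4495)
q = 4 (q = (-2)**2 = 4)
((-1 - 1)*(-1) + sqrt(E + 7))*q = ((-1 - 1)*(-1) + sqrt((4 + sqrt(6)) + 7))*4 = (-2*(-1) + sqrt(11 + sqrt(6)))*4 = (2 + sqrt(11 + sqrt(6)))*4 = 8 + 4*sqrt(11 + sqrt(6))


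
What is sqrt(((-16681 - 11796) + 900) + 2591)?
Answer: 31*I*sqrt(26) ≈ 158.07*I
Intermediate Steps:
sqrt(((-16681 - 11796) + 900) + 2591) = sqrt((-28477 + 900) + 2591) = sqrt(-27577 + 2591) = sqrt(-24986) = 31*I*sqrt(26)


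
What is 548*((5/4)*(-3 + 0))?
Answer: -2055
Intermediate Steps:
548*((5/4)*(-3 + 0)) = 548*((5*(¼))*(-3)) = 548*((5/4)*(-3)) = 548*(-15/4) = -2055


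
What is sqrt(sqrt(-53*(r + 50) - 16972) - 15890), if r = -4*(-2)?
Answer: sqrt(-15890 + I*sqrt(20046)) ≈ 0.5616 + 126.06*I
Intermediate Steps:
r = 8
sqrt(sqrt(-53*(r + 50) - 16972) - 15890) = sqrt(sqrt(-53*(8 + 50) - 16972) - 15890) = sqrt(sqrt(-53*58 - 16972) - 15890) = sqrt(sqrt(-3074 - 16972) - 15890) = sqrt(sqrt(-20046) - 15890) = sqrt(I*sqrt(20046) - 15890) = sqrt(-15890 + I*sqrt(20046))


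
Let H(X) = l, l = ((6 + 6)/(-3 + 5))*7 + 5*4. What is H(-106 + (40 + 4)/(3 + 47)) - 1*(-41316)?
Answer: 41378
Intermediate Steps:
l = 62 (l = (12/2)*7 + 20 = (12*(½))*7 + 20 = 6*7 + 20 = 42 + 20 = 62)
H(X) = 62
H(-106 + (40 + 4)/(3 + 47)) - 1*(-41316) = 62 - 1*(-41316) = 62 + 41316 = 41378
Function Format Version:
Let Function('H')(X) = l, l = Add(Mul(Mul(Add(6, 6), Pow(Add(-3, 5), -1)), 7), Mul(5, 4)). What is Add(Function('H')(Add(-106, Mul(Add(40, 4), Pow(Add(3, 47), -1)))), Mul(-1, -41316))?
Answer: 41378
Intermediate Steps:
l = 62 (l = Add(Mul(Mul(12, Pow(2, -1)), 7), 20) = Add(Mul(Mul(12, Rational(1, 2)), 7), 20) = Add(Mul(6, 7), 20) = Add(42, 20) = 62)
Function('H')(X) = 62
Add(Function('H')(Add(-106, Mul(Add(40, 4), Pow(Add(3, 47), -1)))), Mul(-1, -41316)) = Add(62, Mul(-1, -41316)) = Add(62, 41316) = 41378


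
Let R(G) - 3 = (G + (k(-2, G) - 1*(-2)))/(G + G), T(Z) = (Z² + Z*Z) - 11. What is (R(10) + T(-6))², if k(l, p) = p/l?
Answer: 1656369/400 ≈ 4140.9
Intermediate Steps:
T(Z) = -11 + 2*Z² (T(Z) = (Z² + Z²) - 11 = 2*Z² - 11 = -11 + 2*Z²)
R(G) = 3 + (2 + G/2)/(2*G) (R(G) = 3 + (G + (G/(-2) - 1*(-2)))/(G + G) = 3 + (G + (G*(-½) + 2))/((2*G)) = 3 + (G + (-G/2 + 2))*(1/(2*G)) = 3 + (G + (2 - G/2))*(1/(2*G)) = 3 + (2 + G/2)*(1/(2*G)) = 3 + (2 + G/2)/(2*G))
(R(10) + T(-6))² = ((13/4 + 1/10) + (-11 + 2*(-6)²))² = ((13/4 + ⅒) + (-11 + 2*36))² = (67/20 + (-11 + 72))² = (67/20 + 61)² = (1287/20)² = 1656369/400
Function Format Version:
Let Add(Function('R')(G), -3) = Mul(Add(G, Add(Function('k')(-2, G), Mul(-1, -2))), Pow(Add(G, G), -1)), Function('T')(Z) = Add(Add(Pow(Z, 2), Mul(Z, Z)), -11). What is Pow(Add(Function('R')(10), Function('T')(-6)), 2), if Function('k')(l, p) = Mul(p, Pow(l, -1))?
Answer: Rational(1656369, 400) ≈ 4140.9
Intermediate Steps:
Function('T')(Z) = Add(-11, Mul(2, Pow(Z, 2))) (Function('T')(Z) = Add(Add(Pow(Z, 2), Pow(Z, 2)), -11) = Add(Mul(2, Pow(Z, 2)), -11) = Add(-11, Mul(2, Pow(Z, 2))))
Function('R')(G) = Add(3, Mul(Rational(1, 2), Pow(G, -1), Add(2, Mul(Rational(1, 2), G)))) (Function('R')(G) = Add(3, Mul(Add(G, Add(Mul(G, Pow(-2, -1)), Mul(-1, -2))), Pow(Add(G, G), -1))) = Add(3, Mul(Add(G, Add(Mul(G, Rational(-1, 2)), 2)), Pow(Mul(2, G), -1))) = Add(3, Mul(Add(G, Add(Mul(Rational(-1, 2), G), 2)), Mul(Rational(1, 2), Pow(G, -1)))) = Add(3, Mul(Add(G, Add(2, Mul(Rational(-1, 2), G))), Mul(Rational(1, 2), Pow(G, -1)))) = Add(3, Mul(Add(2, Mul(Rational(1, 2), G)), Mul(Rational(1, 2), Pow(G, -1)))) = Add(3, Mul(Rational(1, 2), Pow(G, -1), Add(2, Mul(Rational(1, 2), G)))))
Pow(Add(Function('R')(10), Function('T')(-6)), 2) = Pow(Add(Add(Rational(13, 4), Pow(10, -1)), Add(-11, Mul(2, Pow(-6, 2)))), 2) = Pow(Add(Add(Rational(13, 4), Rational(1, 10)), Add(-11, Mul(2, 36))), 2) = Pow(Add(Rational(67, 20), Add(-11, 72)), 2) = Pow(Add(Rational(67, 20), 61), 2) = Pow(Rational(1287, 20), 2) = Rational(1656369, 400)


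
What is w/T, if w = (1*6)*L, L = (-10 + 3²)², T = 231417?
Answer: 2/77139 ≈ 2.5927e-5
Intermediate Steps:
L = 1 (L = (-10 + 9)² = (-1)² = 1)
w = 6 (w = (1*6)*1 = 6*1 = 6)
w/T = 6/231417 = 6*(1/231417) = 2/77139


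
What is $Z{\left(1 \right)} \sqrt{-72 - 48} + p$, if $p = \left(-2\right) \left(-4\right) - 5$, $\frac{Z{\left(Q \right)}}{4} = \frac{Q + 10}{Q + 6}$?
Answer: $3 + \frac{88 i \sqrt{30}}{7} \approx 3.0 + 68.857 i$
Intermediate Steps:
$Z{\left(Q \right)} = \frac{4 \left(10 + Q\right)}{6 + Q}$ ($Z{\left(Q \right)} = 4 \frac{Q + 10}{Q + 6} = 4 \frac{10 + Q}{6 + Q} = \frac{4 \left(10 + Q\right)}{6 + Q}$)
$p = 3$ ($p = 8 - 5 = 3$)
$Z{\left(1 \right)} \sqrt{-72 - 48} + p = \frac{4 \left(10 + 1\right)}{6 + 1} \sqrt{-72 - 48} + 3 = 4 \cdot \frac{1}{7} \cdot 11 \sqrt{-120} + 3 = 4 \cdot \frac{1}{7} \cdot 11 \cdot 2 i \sqrt{30} + 3 = \frac{44 \cdot 2 i \sqrt{30}}{7} + 3 = \frac{88 i \sqrt{30}}{7} + 3 = 3 + \frac{88 i \sqrt{30}}{7}$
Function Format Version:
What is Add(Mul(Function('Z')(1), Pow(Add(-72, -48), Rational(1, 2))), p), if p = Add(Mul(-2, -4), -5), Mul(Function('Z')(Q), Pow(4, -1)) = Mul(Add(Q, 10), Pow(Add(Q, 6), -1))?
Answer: Add(3, Mul(Rational(88, 7), I, Pow(30, Rational(1, 2)))) ≈ Add(3.0000, Mul(68.857, I))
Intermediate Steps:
Function('Z')(Q) = Mul(4, Pow(Add(6, Q), -1), Add(10, Q)) (Function('Z')(Q) = Mul(4, Mul(Add(Q, 10), Pow(Add(Q, 6), -1))) = Mul(4, Mul(Add(10, Q), Pow(Add(6, Q), -1))) = Mul(4, Mul(Pow(Add(6, Q), -1), Add(10, Q))) = Mul(4, Pow(Add(6, Q), -1), Add(10, Q)))
p = 3 (p = Add(8, -5) = 3)
Add(Mul(Function('Z')(1), Pow(Add(-72, -48), Rational(1, 2))), p) = Add(Mul(Mul(4, Pow(Add(6, 1), -1), Add(10, 1)), Pow(Add(-72, -48), Rational(1, 2))), 3) = Add(Mul(Mul(4, Pow(7, -1), 11), Pow(-120, Rational(1, 2))), 3) = Add(Mul(Mul(4, Rational(1, 7), 11), Mul(2, I, Pow(30, Rational(1, 2)))), 3) = Add(Mul(Rational(44, 7), Mul(2, I, Pow(30, Rational(1, 2)))), 3) = Add(Mul(Rational(88, 7), I, Pow(30, Rational(1, 2))), 3) = Add(3, Mul(Rational(88, 7), I, Pow(30, Rational(1, 2))))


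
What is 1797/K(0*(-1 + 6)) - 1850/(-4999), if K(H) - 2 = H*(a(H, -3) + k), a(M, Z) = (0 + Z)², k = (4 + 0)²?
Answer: 8986903/9998 ≈ 898.87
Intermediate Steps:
k = 16 (k = 4² = 16)
a(M, Z) = Z²
K(H) = 2 + 25*H (K(H) = 2 + H*((-3)² + 16) = 2 + H*(9 + 16) = 2 + H*25 = 2 + 25*H)
1797/K(0*(-1 + 6)) - 1850/(-4999) = 1797/(2 + 25*(0*(-1 + 6))) - 1850/(-4999) = 1797/(2 + 25*(0*5)) - 1850*(-1/4999) = 1797/(2 + 25*0) + 1850/4999 = 1797/(2 + 0) + 1850/4999 = 1797/2 + 1850/4999 = 8986903/9998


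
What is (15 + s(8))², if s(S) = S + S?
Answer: 961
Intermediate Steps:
s(S) = 2*S
(15 + s(8))² = (15 + 2*8)² = (15 + 16)² = 31² = 961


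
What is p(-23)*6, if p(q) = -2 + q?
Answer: -150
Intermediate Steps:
p(-23)*6 = (-2 - 23)*6 = -25*6 = -150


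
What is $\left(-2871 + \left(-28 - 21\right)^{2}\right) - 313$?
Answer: $-783$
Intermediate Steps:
$\left(-2871 + \left(-28 - 21\right)^{2}\right) - 313 = \left(-2871 + \left(-49\right)^{2}\right) - 313 = \left(-2871 + 2401\right) - 313 = -470 - 313 = -783$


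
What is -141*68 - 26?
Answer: -9614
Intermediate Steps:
-141*68 - 26 = -9588 - 26 = -9614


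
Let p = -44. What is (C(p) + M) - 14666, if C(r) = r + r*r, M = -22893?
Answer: -35667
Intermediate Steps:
C(r) = r + r**2
(C(p) + M) - 14666 = (-44*(1 - 44) - 22893) - 14666 = (-44*(-43) - 22893) - 14666 = (1892 - 22893) - 14666 = -21001 - 14666 = -35667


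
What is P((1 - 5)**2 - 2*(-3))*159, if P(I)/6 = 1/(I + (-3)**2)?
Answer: 954/31 ≈ 30.774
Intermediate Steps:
P(I) = 6/(9 + I) (P(I) = 6/(I + (-3)**2) = 6/(I + 9) = 6/(9 + I))
P((1 - 5)**2 - 2*(-3))*159 = (6/(9 + ((1 - 5)**2 - 2*(-3))))*159 = (6/(9 + ((-4)**2 + 6)))*159 = (6/(9 + (16 + 6)))*159 = (6/(9 + 22))*159 = (6/31)*159 = 954/31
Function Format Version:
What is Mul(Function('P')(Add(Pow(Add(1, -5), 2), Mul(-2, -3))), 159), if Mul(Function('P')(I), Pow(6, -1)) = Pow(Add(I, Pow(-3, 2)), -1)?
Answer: Rational(954, 31) ≈ 30.774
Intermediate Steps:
Function('P')(I) = Mul(6, Pow(Add(9, I), -1)) (Function('P')(I) = Mul(6, Pow(Add(I, Pow(-3, 2)), -1)) = Mul(6, Pow(Add(I, 9), -1)) = Mul(6, Pow(Add(9, I), -1)))
Mul(Function('P')(Add(Pow(Add(1, -5), 2), Mul(-2, -3))), 159) = Mul(Mul(6, Pow(Add(9, Add(Pow(Add(1, -5), 2), Mul(-2, -3))), -1)), 159) = Mul(Mul(6, Pow(Add(9, Add(Pow(-4, 2), 6)), -1)), 159) = Mul(Mul(6, Pow(Add(9, Add(16, 6)), -1)), 159) = Mul(Mul(6, Pow(Add(9, 22), -1)), 159) = Mul(Mul(6, Pow(31, -1)), 159) = Mul(Mul(6, Rational(1, 31)), 159) = Mul(Rational(6, 31), 159) = Rational(954, 31)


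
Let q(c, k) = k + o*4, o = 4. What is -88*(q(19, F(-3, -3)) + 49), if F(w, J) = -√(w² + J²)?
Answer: -5720 + 264*√2 ≈ -5346.6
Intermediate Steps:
F(w, J) = -√(J² + w²)
q(c, k) = 16 + k (q(c, k) = k + 4*4 = k + 16 = 16 + k)
-88*(q(19, F(-3, -3)) + 49) = -88*((16 - √((-3)² + (-3)²)) + 49) = -88*((16 - √(9 + 9)) + 49) = -88*((16 - √18) + 49) = -88*((16 - 3*√2) + 49) = -88*(65 - 3*√2) = -5720 + 264*√2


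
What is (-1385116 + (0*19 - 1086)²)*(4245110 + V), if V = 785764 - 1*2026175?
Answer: -618126678280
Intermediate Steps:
V = -1240411 (V = 785764 - 2026175 = -1240411)
(-1385116 + (0*19 - 1086)²)*(4245110 + V) = (-1385116 + (0*19 - 1086)²)*(4245110 - 1240411) = (-1385116 + (0 - 1086)²)*3004699 = (-1385116 + (-1086)²)*3004699 = (-1385116 + 1179396)*3004699 = -205720*3004699 = -618126678280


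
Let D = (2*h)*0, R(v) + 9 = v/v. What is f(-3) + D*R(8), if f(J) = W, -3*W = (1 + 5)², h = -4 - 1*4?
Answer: -12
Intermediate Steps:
h = -8 (h = -4 - 4 = -8)
R(v) = -8 (R(v) = -9 + v/v = -9 + 1 = -8)
W = -12 (W = -(1 + 5)²/3 = -⅓*6² = -⅓*36 = -12)
f(J) = -12
D = 0 (D = (2*(-8))*0 = -16*0 = 0)
f(-3) + D*R(8) = -12 + 0*(-8) = -12 + 0 = -12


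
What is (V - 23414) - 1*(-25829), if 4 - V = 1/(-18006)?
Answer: 43556515/18006 ≈ 2419.0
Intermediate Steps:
V = 72025/18006 (V = 4 - 1/(-18006) = 4 - 1*(-1/18006) = 4 + 1/18006 = 72025/18006 ≈ 4.0001)
(V - 23414) - 1*(-25829) = (72025/18006 - 23414) - 1*(-25829) = -421520459/18006 + 25829 = 43556515/18006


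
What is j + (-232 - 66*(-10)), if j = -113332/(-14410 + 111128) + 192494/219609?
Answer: 4542255111820/10620071631 ≈ 427.70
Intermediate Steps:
j = -3135546248/10620071631 (j = -113332/96718 + 192494*(1/219609) = -113332*1/96718 + 192494/219609 = -56666/48359 + 192494/219609 = -3135546248/10620071631 ≈ -0.29525)
j + (-232 - 66*(-10)) = -3135546248/10620071631 + (-232 - 66*(-10)) = -3135546248/10620071631 + (-232 + 660) = -3135546248/10620071631 + 428 = 4542255111820/10620071631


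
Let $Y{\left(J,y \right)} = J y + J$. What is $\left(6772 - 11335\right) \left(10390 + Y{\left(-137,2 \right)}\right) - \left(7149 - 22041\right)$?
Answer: $-45519285$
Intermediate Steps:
$Y{\left(J,y \right)} = J + J y$
$\left(6772 - 11335\right) \left(10390 + Y{\left(-137,2 \right)}\right) - \left(7149 - 22041\right) = \left(6772 - 11335\right) \left(10390 - 137 \left(1 + 2\right)\right) - \left(7149 - 22041\right) = - 4563 \left(10390 - 411\right) - \left(7149 - 22041\right) = - 4563 \left(10390 - 411\right) - -14892 = \left(-4563\right) 9979 + 14892 = -45534177 + 14892 = -45519285$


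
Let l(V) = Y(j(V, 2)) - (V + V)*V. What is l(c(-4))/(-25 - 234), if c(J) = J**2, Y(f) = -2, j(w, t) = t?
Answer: 514/259 ≈ 1.9846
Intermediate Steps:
l(V) = -2 - 2*V**2 (l(V) = -2 - (V + V)*V = -2 - 2*V*V = -2 - 2*V**2)
l(c(-4))/(-25 - 234) = (-2 - 2*((-4)**2)**2)/(-25 - 234) = (-2 - 2*16**2)/(-259) = (-2 - 2*256)*(-1/259) = (-2 - 512)*(-1/259) = -514*(-1/259) = 514/259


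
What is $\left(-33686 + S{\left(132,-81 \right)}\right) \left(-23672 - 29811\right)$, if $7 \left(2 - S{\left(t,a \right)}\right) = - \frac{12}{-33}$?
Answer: $\frac{138717359576}{77} \approx 1.8015 \cdot 10^{9}$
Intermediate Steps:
$S{\left(t,a \right)} = \frac{150}{77}$ ($S{\left(t,a \right)} = 2 - \frac{\left(-12\right) \frac{1}{-33}}{7} = 2 - \frac{\left(-12\right) \left(- \frac{1}{33}\right)}{7} = 2 - \frac{4}{77} = \frac{150}{77}$)
$\left(-33686 + S{\left(132,-81 \right)}\right) \left(-23672 - 29811\right) = \left(-33686 + \frac{150}{77}\right) \left(-23672 - 29811\right) = \left(- \frac{2593672}{77}\right) \left(-53483\right) = \frac{138717359576}{77}$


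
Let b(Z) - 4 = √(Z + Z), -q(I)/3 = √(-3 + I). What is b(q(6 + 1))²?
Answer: 4 + 16*I*√3 ≈ 4.0 + 27.713*I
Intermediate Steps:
q(I) = -3*√(-3 + I)
b(Z) = 4 + √2*√Z (b(Z) = 4 + √(Z + Z) = 4 + √(2*Z) = 4 + √2*√Z)
b(q(6 + 1))² = (4 + √2*√(-3*√(-3 + (6 + 1))))² = (4 + √2*√(-3*√(-3 + 7)))² = (4 + √2*√(-3*√4))² = (4 + √2*√(-3*2))² = (4 + √2*√(-6))² = (4 + √2*(I*√6))² = (4 + 2*I*√3)²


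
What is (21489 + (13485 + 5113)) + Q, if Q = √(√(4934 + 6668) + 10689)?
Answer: 40087 + √(10689 + √11602) ≈ 40191.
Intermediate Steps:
Q = √(10689 + √11602) (Q = √(√11602 + 10689) = √(10689 + √11602) ≈ 103.91)
(21489 + (13485 + 5113)) + Q = (21489 + (13485 + 5113)) + √(10689 + √11602) = (21489 + 18598) + √(10689 + √11602) = 40087 + √(10689 + √11602)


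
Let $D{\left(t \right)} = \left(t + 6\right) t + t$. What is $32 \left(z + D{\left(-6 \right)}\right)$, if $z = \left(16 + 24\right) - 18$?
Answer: $512$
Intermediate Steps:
$z = 22$ ($z = 40 - 18 = 22$)
$D{\left(t \right)} = t + t \left(6 + t\right)$ ($D{\left(t \right)} = \left(6 + t\right) t + t = t \left(6 + t\right) + t = t + t \left(6 + t\right)$)
$32 \left(z + D{\left(-6 \right)}\right) = 32 \left(22 - 6 \left(7 - 6\right)\right) = 32 \left(22 - 6\right) = 32 \cdot 16 = 512$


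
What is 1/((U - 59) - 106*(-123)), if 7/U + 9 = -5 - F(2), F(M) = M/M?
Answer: 15/194678 ≈ 7.7050e-5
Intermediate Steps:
F(M) = 1
U = -7/15 (U = 7/(-9 + (-5 - 1*1)) = 7/(-9 + (-5 - 1)) = 7/(-9 - 6) = 7/(-15) = 7*(-1/15) = -7/15 ≈ -0.46667)
1/((U - 59) - 106*(-123)) = 1/((-7/15 - 59) - 106*(-123)) = 1/(-892/15 + 13038) = 1/(194678/15) = 15/194678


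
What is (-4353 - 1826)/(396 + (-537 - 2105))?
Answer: 6179/2246 ≈ 2.7511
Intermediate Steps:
(-4353 - 1826)/(396 + (-537 - 2105)) = -6179/(396 - 2642) = -6179/(-2246) = -6179*(-1/2246) = 6179/2246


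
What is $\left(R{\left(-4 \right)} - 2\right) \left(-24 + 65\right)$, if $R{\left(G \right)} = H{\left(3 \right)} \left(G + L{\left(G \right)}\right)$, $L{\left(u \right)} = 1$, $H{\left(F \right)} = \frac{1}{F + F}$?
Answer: $- \frac{205}{2} \approx -102.5$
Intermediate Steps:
$H{\left(F \right)} = \frac{1}{2 F}$
$R{\left(G \right)} = \frac{1}{6} + \frac{G}{6}$ ($R{\left(G \right)} = \frac{1}{2 \cdot 3} \left(G + 1\right) = \frac{1}{2} \cdot \frac{1}{3} \left(1 + G\right) = \frac{1 + G}{6} = \frac{1}{6} + \frac{G}{6}$)
$\left(R{\left(-4 \right)} - 2\right) \left(-24 + 65\right) = \left(\left(\frac{1}{6} + \frac{1}{6} \left(-4\right)\right) - 2\right) \left(-24 + 65\right) = \left(\left(\frac{1}{6} - \frac{2}{3}\right) - 2\right) 41 = \left(- \frac{1}{2} - 2\right) 41 = \left(- \frac{5}{2}\right) 41 = - \frac{205}{2}$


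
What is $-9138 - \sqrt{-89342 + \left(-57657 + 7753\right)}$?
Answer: $-9138 - i \sqrt{139246} \approx -9138.0 - 373.16 i$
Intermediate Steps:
$-9138 - \sqrt{-89342 + \left(-57657 + 7753\right)} = -9138 - \sqrt{-89342 - 49904} = -9138 - \sqrt{-139246} = -9138 - i \sqrt{139246}$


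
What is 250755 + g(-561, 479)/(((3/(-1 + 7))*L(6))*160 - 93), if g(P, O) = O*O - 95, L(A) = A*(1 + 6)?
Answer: 819445931/3267 ≈ 2.5083e+5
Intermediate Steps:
L(A) = 7*A (L(A) = A*7 = 7*A)
g(P, O) = -95 + O² (g(P, O) = O² - 95 = -95 + O²)
250755 + g(-561, 479)/(((3/(-1 + 7))*L(6))*160 - 93) = 250755 + (-95 + 479²)/(((3/(-1 + 7))*(7*6))*160 - 93) = 250755 + (-95 + 229441)/(((3/6)*42)*160 - 93) = 250755 + 229346/(((3*(⅙))*42)*160 - 93) = 250755 + 229346/(((½)*42)*160 - 93) = 250755 + 229346/(21*160 - 93) = 250755 + 229346/(3360 - 93) = 250755 + 229346/3267 = 819445931/3267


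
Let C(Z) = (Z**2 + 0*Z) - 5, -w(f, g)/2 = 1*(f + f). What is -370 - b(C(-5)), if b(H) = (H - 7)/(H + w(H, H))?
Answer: -22187/60 ≈ -369.78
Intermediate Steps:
w(f, g) = -4*f (w(f, g) = -2*(f + f) = -2*2*f = -4*f)
C(Z) = -5 + Z**2 (C(Z) = (Z**2 + 0) - 5 = Z**2 - 5 = -5 + Z**2)
b(H) = -(-7 + H)/(3*H) (b(H) = (H - 7)/(H - 4*H) = (-7 + H)/((-3*H)) = (-7 + H)*(-1/(3*H)) = -(-7 + H)/(3*H))
-370 - b(C(-5)) = -370 - (7 - (-5 + (-5)**2))/(3*(-5 + (-5)**2)) = -370 - (7 - (-5 + 25))/(3*(-5 + 25)) = -370 - (7 - 1*20)/(3*20) = -370 - (7 - 20)/(3*20) = -370 - (-13)/(3*20) = -370 - 1*(-13/60) = -370 + 13/60 = -22187/60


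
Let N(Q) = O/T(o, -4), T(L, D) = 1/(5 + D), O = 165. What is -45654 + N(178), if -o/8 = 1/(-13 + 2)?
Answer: -45489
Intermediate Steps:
o = 8/11 (o = -8/(-13 + 2) = -8/(-11) = -8*(-1/11) = 8/11 ≈ 0.72727)
N(Q) = 165 (N(Q) = 165/(1/(5 - 4)) = 165/(1/1) = 165/1 = 165*1 = 165)
-45654 + N(178) = -45654 + 165 = -45489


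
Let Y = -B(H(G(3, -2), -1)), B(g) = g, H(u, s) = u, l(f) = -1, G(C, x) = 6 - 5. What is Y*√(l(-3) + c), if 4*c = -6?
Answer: -I*√10/2 ≈ -1.5811*I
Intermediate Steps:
c = -3/2 (c = (¼)*(-6) = -3/2 ≈ -1.5000)
G(C, x) = 1
Y = -1 (Y = -1*1 = -1)
Y*√(l(-3) + c) = -√(-1 - 3/2) = -√(-5/2) = -I*√10/2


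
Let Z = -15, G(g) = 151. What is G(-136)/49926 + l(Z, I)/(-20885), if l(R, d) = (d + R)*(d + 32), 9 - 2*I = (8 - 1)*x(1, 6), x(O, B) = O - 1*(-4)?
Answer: 29714267/1042704510 ≈ 0.028497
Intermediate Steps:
x(O, B) = 4 + O (x(O, B) = O + 4 = 4 + O)
I = -13 (I = 9/2 - (8 - 1)*(4 + 1)/2 = 9/2 - 7*5/2 = 9/2 - 1/2*35 = 9/2 - 35/2 = -13)
l(R, d) = (32 + d)*(R + d) (l(R, d) = (R + d)*(32 + d) = (32 + d)*(R + d))
G(-136)/49926 + l(Z, I)/(-20885) = 151/49926 + ((-13)**2 + 32*(-15) + 32*(-13) - 15*(-13))/(-20885) = 151*(1/49926) + (169 - 480 - 416 + 195)*(-1/20885) = 151/49926 - 532*(-1/20885) = 151/49926 + 532/20885 = 29714267/1042704510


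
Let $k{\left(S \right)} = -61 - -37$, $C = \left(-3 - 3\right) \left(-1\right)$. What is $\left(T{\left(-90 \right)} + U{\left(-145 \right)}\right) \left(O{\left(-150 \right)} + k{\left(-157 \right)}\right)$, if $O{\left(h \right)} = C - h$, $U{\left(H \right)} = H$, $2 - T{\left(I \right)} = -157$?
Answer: $1848$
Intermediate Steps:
$T{\left(I \right)} = 159$ ($T{\left(I \right)} = 2 - -157 = 2 + 157 = 159$)
$C = 6$ ($C = \left(-6\right) \left(-1\right) = 6$)
$k{\left(S \right)} = -24$ ($k{\left(S \right)} = -61 + 37 = -24$)
$O{\left(h \right)} = 6 - h$
$\left(T{\left(-90 \right)} + U{\left(-145 \right)}\right) \left(O{\left(-150 \right)} + k{\left(-157 \right)}\right) = \left(159 - 145\right) \left(\left(6 - -150\right) - 24\right) = 14 \left(\left(6 + 150\right) - 24\right) = 14 \left(156 - 24\right) = 14 \cdot 132 = 1848$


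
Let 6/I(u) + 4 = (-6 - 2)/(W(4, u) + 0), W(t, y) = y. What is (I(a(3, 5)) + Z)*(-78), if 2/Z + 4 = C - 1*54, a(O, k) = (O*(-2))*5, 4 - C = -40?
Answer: 273/2 ≈ 136.50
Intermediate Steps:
C = 44 (C = 4 - 1*(-40) = 4 + 40 = 44)
a(O, k) = -10*O (a(O, k) = -2*O*5 = -10*O)
I(u) = 6/(-4 - 8/u) (I(u) = 6/(-4 + (-6 - 2)/(u + 0)) = 6/(-4 - 8/u))
Z = -⅐ (Z = 2/(-4 + (44 - 1*54)) = 2/(-4 + (44 - 54)) = 2/(-4 - 10) = 2/(-14) = 2*(-1/14) = -⅐ ≈ -0.14286)
(I(a(3, 5)) + Z)*(-78) = (-3*(-10*3)/(4 + 2*(-10*3)) - ⅐)*(-78) = (-3*(-30)/(4 + 2*(-30)) - ⅐)*(-78) = (-3*(-30)/(4 - 60) - ⅐)*(-78) = (-3*(-30)/(-56) - ⅐)*(-78) = (-3*(-30)*(-1/56) - ⅐)*(-78) = (-45/28 - ⅐)*(-78) = -7/4*(-78) = 273/2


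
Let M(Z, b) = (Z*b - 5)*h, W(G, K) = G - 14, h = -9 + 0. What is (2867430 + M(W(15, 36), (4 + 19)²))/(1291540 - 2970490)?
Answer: -477119/279825 ≈ -1.7051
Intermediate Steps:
h = -9
W(G, K) = -14 + G
M(Z, b) = 45 - 9*Z*b (M(Z, b) = (Z*b - 5)*(-9) = (-5 + Z*b)*(-9) = 45 - 9*Z*b)
(2867430 + M(W(15, 36), (4 + 19)²))/(1291540 - 2970490) = (2867430 + (45 - 9*(-14 + 15)*(4 + 19)²))/(1291540 - 2970490) = (2867430 + (45 - 9*1*23²))/(-1678950) = (2867430 + (45 - 9*1*529))*(-1/1678950) = (2867430 + (45 - 4761))*(-1/1678950) = (2867430 - 4716)*(-1/1678950) = 2862714*(-1/1678950) = -477119/279825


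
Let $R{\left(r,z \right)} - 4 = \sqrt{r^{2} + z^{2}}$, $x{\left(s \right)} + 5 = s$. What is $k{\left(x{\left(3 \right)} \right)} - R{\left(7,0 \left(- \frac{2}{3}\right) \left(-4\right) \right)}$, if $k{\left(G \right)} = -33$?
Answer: $-44$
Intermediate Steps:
$x{\left(s \right)} = -5 + s$
$R{\left(r,z \right)} = 4 + \sqrt{r^{2} + z^{2}}$
$k{\left(x{\left(3 \right)} \right)} - R{\left(7,0 \left(- \frac{2}{3}\right) \left(-4\right) \right)} = -33 - \left(4 + \sqrt{7^{2} + \left(0 \left(- \frac{2}{3}\right) \left(-4\right)\right)^{2}}\right) = -33 - \left(4 + \sqrt{49 + \left(0 \left(\left(-2\right) \frac{1}{3}\right) \left(-4\right)\right)^{2}}\right) = -33 - \left(4 + \sqrt{49 + \left(0 \left(- \frac{2}{3}\right) \left(-4\right)\right)^{2}}\right) = -33 - \left(4 + \sqrt{49 + \left(0 \left(-4\right)\right)^{2}}\right) = -33 - \left(4 + \sqrt{49 + 0^{2}}\right) = -33 - \left(4 + \sqrt{49 + 0}\right) = -33 - \left(4 + \sqrt{49}\right) = -33 - \left(4 + 7\right) = -33 - 11 = -44$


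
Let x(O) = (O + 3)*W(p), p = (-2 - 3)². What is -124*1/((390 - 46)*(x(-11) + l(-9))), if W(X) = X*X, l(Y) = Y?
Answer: 31/430774 ≈ 7.1964e-5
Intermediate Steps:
p = 25 (p = (-5)² = 25)
W(X) = X²
x(O) = 1875 + 625*O (x(O) = (O + 3)*25² = (3 + O)*625 = 1875 + 625*O)
-124*1/((390 - 46)*(x(-11) + l(-9))) = -124*1/((390 - 46)*((1875 + 625*(-11)) - 9)) = -124*1/(344*((1875 - 6875) - 9)) = -124*1/(344*(-5000 - 9)) = -124/(344*(-5009)) = -124/(-1723096) = -124*(-1/1723096) = 31/430774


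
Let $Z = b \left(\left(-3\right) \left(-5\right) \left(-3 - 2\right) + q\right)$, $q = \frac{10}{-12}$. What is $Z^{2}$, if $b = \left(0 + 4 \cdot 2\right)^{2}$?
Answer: $\frac{211993600}{9} \approx 2.3555 \cdot 10^{7}$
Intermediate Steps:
$q = - \frac{5}{6}$ ($q = 10 \left(- \frac{1}{12}\right) = - \frac{5}{6} \approx -0.83333$)
$b = 64$ ($b = \left(0 + 8\right)^{2} = 8^{2} = 64$)
$Z = - \frac{14560}{3}$ ($Z = 64 \left(\left(-3\right) \left(-5\right) \left(-3 - 2\right) - \frac{5}{6}\right) = 64 \left(15 \left(-5\right) - \frac{5}{6}\right) = 64 \left(-75 - \frac{5}{6}\right) = 64 \left(- \frac{455}{6}\right) = - \frac{14560}{3} \approx -4853.3$)
$Z^{2} = \left(- \frac{14560}{3}\right)^{2} = \frac{211993600}{9}$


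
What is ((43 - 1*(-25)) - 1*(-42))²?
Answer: 12100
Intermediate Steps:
((43 - 1*(-25)) - 1*(-42))² = ((43 + 25) + 42)² = (68 + 42)² = 110² = 12100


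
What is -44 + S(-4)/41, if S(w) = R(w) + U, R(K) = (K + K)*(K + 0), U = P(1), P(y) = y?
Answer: -1771/41 ≈ -43.195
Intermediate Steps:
U = 1
R(K) = 2*K**2 (R(K) = (2*K)*K = 2*K**2)
S(w) = 1 + 2*w**2 (S(w) = 2*w**2 + 1 = 1 + 2*w**2)
-44 + S(-4)/41 = -44 + (1 + 2*(-4)**2)/41 = -44 + (1 + 2*16)*(1/41) = -44 + (1 + 32)*(1/41) = -44 + 33*(1/41) = -44 + 33/41 = -1771/41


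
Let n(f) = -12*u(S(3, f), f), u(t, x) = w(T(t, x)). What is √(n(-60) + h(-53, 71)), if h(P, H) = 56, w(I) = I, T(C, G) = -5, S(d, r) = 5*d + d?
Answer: 2*√29 ≈ 10.770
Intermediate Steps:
S(d, r) = 6*d
u(t, x) = -5
n(f) = 60 (n(f) = -12*(-5) = 60)
√(n(-60) + h(-53, 71)) = √(60 + 56) = √116 = 2*√29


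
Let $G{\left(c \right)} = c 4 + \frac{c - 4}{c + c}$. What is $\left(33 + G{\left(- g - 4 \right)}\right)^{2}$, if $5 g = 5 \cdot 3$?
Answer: $\frac{6561}{196} \approx 33.474$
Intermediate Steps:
$g = 3$ ($g = \frac{5 \cdot 3}{5} = \frac{1}{5} \cdot 15 = 3$)
$G{\left(c \right)} = 4 c + \frac{-4 + c}{2 c}$
$\left(33 + G{\left(- g - 4 \right)}\right)^{2} = \left(33 + \left(\frac{1}{2} - \frac{2}{\left(-1\right) 3 - 4} + 4 \left(\left(-1\right) 3 - 4\right)\right)\right)^{2} = \left(33 + \left(\frac{1}{2} - \frac{2}{-3 - 4} + 4 \left(-3 - 4\right)\right)\right)^{2} = \left(33 + \left(\frac{1}{2} - \frac{2}{-7} + 4 \left(-7\right)\right)\right)^{2} = \left(33 - \frac{381}{14}\right)^{2} = \left(\frac{81}{14}\right)^{2} = \frac{6561}{196}$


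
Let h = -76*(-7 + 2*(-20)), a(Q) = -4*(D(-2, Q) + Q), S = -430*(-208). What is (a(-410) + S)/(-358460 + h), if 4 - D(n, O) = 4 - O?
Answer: -11590/44361 ≈ -0.26127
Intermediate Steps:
D(n, O) = O (D(n, O) = 4 - (4 - O) = 4 + (-4 + O) = O)
S = 89440
a(Q) = -8*Q (a(Q) = -4*(Q + Q) = -8*Q)
h = 3572 (h = -76*(-7 - 40) = -76*(-47) = 3572)
(a(-410) + S)/(-358460 + h) = (-8*(-410) + 89440)/(-358460 + 3572) = (3280 + 89440)/(-354888) = 92720*(-1/354888) = -11590/44361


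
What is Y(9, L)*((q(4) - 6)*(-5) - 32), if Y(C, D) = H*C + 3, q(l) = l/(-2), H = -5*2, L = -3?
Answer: -696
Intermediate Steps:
H = -10
q(l) = -l/2 (q(l) = l*(-½) = -l/2)
Y(C, D) = 3 - 10*C (Y(C, D) = -10*C + 3 = 3 - 10*C)
Y(9, L)*((q(4) - 6)*(-5) - 32) = (3 - 10*9)*((-½*4 - 6)*(-5) - 32) = (3 - 90)*((-2 - 6)*(-5) - 32) = -87*(-8*(-5) - 32) = -87*(40 - 32) = -87*8 = -696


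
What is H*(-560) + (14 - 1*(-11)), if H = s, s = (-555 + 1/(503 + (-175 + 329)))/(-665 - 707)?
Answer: -6487855/32193 ≈ -201.53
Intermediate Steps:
s = 182317/450702 (s = (-555 + 1/(503 + 154))/(-1372) = (-555 + 1/657)*(-1/1372) = -364634/657*(-1/1372) = 182317/450702 ≈ 0.40452)
H = 182317/450702 ≈ 0.40452
H*(-560) + (14 - 1*(-11)) = (182317/450702)*(-560) + (14 - 1*(-11)) = -7292680/32193 + (14 + 11) = -7292680/32193 + 25 = -6487855/32193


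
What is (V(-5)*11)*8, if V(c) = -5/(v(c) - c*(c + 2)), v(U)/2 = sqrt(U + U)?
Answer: 1320/53 + 176*I*sqrt(10)/53 ≈ 24.906 + 10.501*I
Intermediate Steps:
v(U) = 2*sqrt(2)*sqrt(U) (v(U) = 2*sqrt(U + U) = 2*sqrt(2*U) = 2*(sqrt(2)*sqrt(U)) = 2*sqrt(2)*sqrt(U))
V(c) = -5/(-c*(2 + c) + 2*sqrt(2)*sqrt(c)) (V(c) = -5/(2*sqrt(2)*sqrt(c) - c*(c + 2)) = -5/(2*sqrt(2)*sqrt(c) - c*(2 + c)) = -5/(-c*(2 + c) + 2*sqrt(2)*sqrt(c)))
(V(-5)*11)*8 = ((5/((-5)**2 + 2*(-5) - 2*sqrt(2)*sqrt(-5)))*11)*8 = ((5/(25 - 10 - 2*sqrt(2)*I*sqrt(5)))*11)*8 = ((5/(25 - 10 - 2*I*sqrt(10)))*11)*8 = ((5/(15 - 2*I*sqrt(10)))*11)*8 = (55/(15 - 2*I*sqrt(10)))*8 = 440/(15 - 2*I*sqrt(10))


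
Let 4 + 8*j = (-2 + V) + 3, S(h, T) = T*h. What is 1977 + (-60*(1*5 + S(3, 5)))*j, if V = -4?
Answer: 3027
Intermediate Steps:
j = -7/8 (j = -1/2 + ((-2 - 4) + 3)/8 = -1/2 + (-6 + 3)/8 = -1/2 + (1/8)*(-3) = -1/2 - 3/8 = -7/8 ≈ -0.87500)
1977 + (-60*(1*5 + S(3, 5)))*j = 1977 - 60*(1*5 + 5*3)*(-7/8) = 1977 - 60*(5 + 15)*(-7/8) = 1977 - 60*20*(-7/8) = 1977 - 12*100*(-7/8) = 1977 - 1200*(-7/8) = 1977 + 1050 = 3027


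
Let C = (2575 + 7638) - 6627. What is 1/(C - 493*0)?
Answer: 1/3586 ≈ 0.00027886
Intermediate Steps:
C = 3586 (C = 10213 - 6627 = 3586)
1/(C - 493*0) = 1/(3586 - 493*0) = 1/(3586 + 0) = 1/3586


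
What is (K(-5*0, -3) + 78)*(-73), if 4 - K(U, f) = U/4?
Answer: -5986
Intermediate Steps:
K(U, f) = 4 - U/4
(K(-5*0, -3) + 78)*(-73) = ((4 - (-5)*0/4) + 78)*(-73) = ((4 - ¼*0) + 78)*(-73) = ((4 + 0) + 78)*(-73) = (4 + 78)*(-73) = 82*(-73) = -5986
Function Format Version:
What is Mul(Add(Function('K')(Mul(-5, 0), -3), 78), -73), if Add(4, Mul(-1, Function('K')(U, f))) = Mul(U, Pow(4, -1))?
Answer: -5986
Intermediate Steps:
Function('K')(U, f) = Add(4, Mul(Rational(-1, 4), U)) (Function('K')(U, f) = Add(4, Mul(-1, Mul(U, Pow(4, -1)))) = Add(4, Mul(-1, Mul(U, Rational(1, 4)))) = Add(4, Mul(-1, Mul(Rational(1, 4), U))) = Add(4, Mul(Rational(-1, 4), U)))
Mul(Add(Function('K')(Mul(-5, 0), -3), 78), -73) = Mul(Add(Add(4, Mul(Rational(-1, 4), Mul(-5, 0))), 78), -73) = Mul(Add(Add(4, Mul(Rational(-1, 4), 0)), 78), -73) = Mul(Add(Add(4, 0), 78), -73) = Mul(Add(4, 78), -73) = Mul(82, -73) = -5986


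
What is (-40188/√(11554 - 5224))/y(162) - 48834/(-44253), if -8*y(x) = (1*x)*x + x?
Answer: 5426/4917 + 26792*√6330/13929165 ≈ 1.2565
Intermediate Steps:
y(x) = -x/8 - x²/8 (y(x) = -((1*x)*x + x)/8 = -(x*x + x)/8 = -(x² + x)/8 = -(x + x²)/8 = -x/8 - x²/8)
(-40188/√(11554 - 5224))/y(162) - 48834/(-44253) = (-40188/√(11554 - 5224))/((-⅛*162*(1 + 162))) - 48834/(-44253) = (-40188*√6330/6330)/((-⅛*162*163)) - 48834*(-1/44253) = (-6698*√6330/1055)/(-13203/4) + 5426/4917 = -6698*√6330/1055*(-4/13203) + 5426/4917 = 26792*√6330/13929165 + 5426/4917 = 5426/4917 + 26792*√6330/13929165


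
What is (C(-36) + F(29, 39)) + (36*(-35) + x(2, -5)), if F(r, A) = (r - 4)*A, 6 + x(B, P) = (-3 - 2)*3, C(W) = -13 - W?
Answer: -283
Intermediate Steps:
x(B, P) = -21 (x(B, P) = -6 + (-3 - 2)*3 = -6 - 5*3 = -6 - 15 = -21)
F(r, A) = A*(-4 + r) (F(r, A) = (-4 + r)*A = A*(-4 + r))
(C(-36) + F(29, 39)) + (36*(-35) + x(2, -5)) = ((-13 - 1*(-36)) + 39*(-4 + 29)) + (36*(-35) - 21) = ((-13 + 36) + 39*25) + (-1260 - 21) = (23 + 975) - 1281 = 998 - 1281 = -283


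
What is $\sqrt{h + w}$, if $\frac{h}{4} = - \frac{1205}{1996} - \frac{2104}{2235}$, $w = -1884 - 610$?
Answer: $\frac{7 i \sqrt{63464579740965}}{1115265} \approx 50.002 i$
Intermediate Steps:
$w = -2494$
$h = - \frac{6892759}{1115265}$ ($h = 4 \left(- \frac{1205}{1996} - \frac{2104}{2235}\right) = 4 \left(- \frac{6892759}{4461060}\right) = - \frac{6892759}{1115265} \approx -6.1804$)
$\sqrt{h + w} = \sqrt{- \frac{6892759}{1115265} - 2494} = \sqrt{- \frac{2788363669}{1115265}} = \frac{7 i \sqrt{63464579740965}}{1115265}$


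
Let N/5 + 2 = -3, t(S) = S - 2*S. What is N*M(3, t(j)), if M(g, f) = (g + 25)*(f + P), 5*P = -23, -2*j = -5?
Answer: 4970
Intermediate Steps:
j = 5/2 (j = -½*(-5) = 5/2 ≈ 2.5000)
t(S) = -S
P = -23/5 (P = (⅕)*(-23) = -23/5 ≈ -4.6000)
N = -25 (N = -10 + 5*(-3) = -10 - 15 = -25)
M(g, f) = (25 + g)*(-23/5 + f) (M(g, f) = (g + 25)*(f - 23/5) = (25 + g)*(-23/5 + f))
N*M(3, t(j)) = -25*(-115 + 25*(-1*5/2) - 23/5*3 - 1*5/2*3) = -25*(-115 + 25*(-5/2) - 69/5 - 5/2*3) = -25*(-115 - 125/2 - 69/5 - 15/2) = -25*(-994/5) = 4970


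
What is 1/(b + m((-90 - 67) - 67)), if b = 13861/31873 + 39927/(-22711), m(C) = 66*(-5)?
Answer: -723867703/239834138090 ≈ -0.0030182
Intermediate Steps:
m(C) = -330
b = -957796100/723867703 (b = 13861*(1/31873) + 39927*(-1/22711) = 13861/31873 - 39927/22711 = -957796100/723867703 ≈ -1.3232)
1/(b + m((-90 - 67) - 67)) = 1/(-957796100/723867703 - 330) = 1/(-239834138090/723867703) = -723867703/239834138090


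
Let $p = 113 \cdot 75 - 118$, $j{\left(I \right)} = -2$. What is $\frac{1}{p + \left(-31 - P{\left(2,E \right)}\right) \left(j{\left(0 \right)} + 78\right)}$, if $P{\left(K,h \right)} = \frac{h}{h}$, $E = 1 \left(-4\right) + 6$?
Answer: $\frac{1}{5925} \approx 0.00016878$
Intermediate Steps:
$E = 2$ ($E = -4 + 6 = 2$)
$P{\left(K,h \right)} = 1$
$p = 8357$ ($p = 8475 - 118 = 8357$)
$\frac{1}{p + \left(-31 - P{\left(2,E \right)}\right) \left(j{\left(0 \right)} + 78\right)} = \frac{1}{8357 + \left(-31 - 1\right) \left(-2 + 78\right)} = \frac{1}{8357 + \left(-31 - 1\right) 76} = \frac{1}{8357 - 2432} = \frac{1}{5925}$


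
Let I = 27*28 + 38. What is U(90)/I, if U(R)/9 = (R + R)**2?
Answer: 145800/397 ≈ 367.25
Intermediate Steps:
U(R) = 36*R**2 (U(R) = 9*(R + R)**2 = 9*(2*R)**2 = 9*(4*R**2) = 36*R**2)
I = 794 (I = 756 + 38 = 794)
U(90)/I = (36*90**2)/794 = (36*8100)*(1/794) = 291600*(1/794) = 145800/397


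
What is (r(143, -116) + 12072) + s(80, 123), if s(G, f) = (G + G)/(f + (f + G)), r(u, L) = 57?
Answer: 1977107/163 ≈ 12129.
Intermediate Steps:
s(G, f) = 2*G/(G + 2*f) (s(G, f) = (2*G)/(f + (G + f)) = (2*G)/(G + 2*f) = 2*G/(G + 2*f))
(r(143, -116) + 12072) + s(80, 123) = (57 + 12072) + 2*80/(80 + 2*123) = 12129 + 2*80/(80 + 246) = 12129 + 2*80/326 = 12129 + 2*80*(1/326) = 12129 + 80/163 = 1977107/163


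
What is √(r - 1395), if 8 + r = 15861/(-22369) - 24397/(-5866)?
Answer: I*√24097149821542004830/131216554 ≈ 37.411*I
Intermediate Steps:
r = -597036565/131216554 (r = -8 + (15861/(-22369) - 24397/(-5866)) = -8 + (15861*(-1/22369) - 24397*(-1/5866)) = -8 + (-15861/22369 + 24397/5866) = -8 + 452695867/131216554 = -597036565/131216554 ≈ -4.5500)
√(r - 1395) = √(-597036565/131216554 - 1395) = √(-183644129395/131216554) = I*√24097149821542004830/131216554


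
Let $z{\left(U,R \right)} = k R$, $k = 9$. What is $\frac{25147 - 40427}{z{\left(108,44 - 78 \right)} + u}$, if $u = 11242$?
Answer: $- \frac{1910}{1367} \approx -1.3972$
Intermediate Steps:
$z{\left(U,R \right)} = 9 R$
$\frac{25147 - 40427}{z{\left(108,44 - 78 \right)} + u} = \frac{25147 - 40427}{9 \left(44 - 78\right) + 11242} = - \frac{15280}{9 \left(44 - 78\right) + 11242} = - \frac{15280}{9 \left(-34\right) + 11242} = - \frac{15280}{-306 + 11242} = - \frac{15280}{10936} = \left(-15280\right) \frac{1}{10936} = - \frac{1910}{1367}$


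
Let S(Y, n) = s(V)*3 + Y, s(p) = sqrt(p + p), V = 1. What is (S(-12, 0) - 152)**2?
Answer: 26914 - 984*sqrt(2) ≈ 25522.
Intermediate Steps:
s(p) = sqrt(2)*sqrt(p) (s(p) = sqrt(2*p) = sqrt(2)*sqrt(p))
S(Y, n) = Y + 3*sqrt(2) (S(Y, n) = (sqrt(2)*sqrt(1))*3 + Y = (sqrt(2)*1)*3 + Y = sqrt(2)*3 + Y = 3*sqrt(2) + Y = Y + 3*sqrt(2))
(S(-12, 0) - 152)**2 = ((-12 + 3*sqrt(2)) - 152)**2 = (-164 + 3*sqrt(2))**2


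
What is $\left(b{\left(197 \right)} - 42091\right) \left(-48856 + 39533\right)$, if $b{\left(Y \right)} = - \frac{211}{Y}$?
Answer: $\frac{77307602574}{197} \approx 3.9242 \cdot 10^{8}$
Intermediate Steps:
$\left(b{\left(197 \right)} - 42091\right) \left(-48856 + 39533\right) = \left(- \frac{211}{197} - 42091\right) \left(-48856 + 39533\right) = \left(\left(-211\right) \frac{1}{197} - 42091\right) \left(-9323\right) = \left(- \frac{211}{197} - 42091\right) \left(-9323\right) = \left(- \frac{8292138}{197}\right) \left(-9323\right) = \frac{77307602574}{197}$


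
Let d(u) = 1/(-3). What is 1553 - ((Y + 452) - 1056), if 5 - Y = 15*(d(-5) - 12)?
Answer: 1967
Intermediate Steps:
d(u) = -⅓
Y = 190 (Y = 5 - 15*(-⅓ - 12) = 5 - 15*(-37)/3 = 5 - 1*(-185) = 5 + 185 = 190)
1553 - ((Y + 452) - 1056) = 1553 - ((190 + 452) - 1056) = 1553 - (642 - 1056) = 1553 - 1*(-414) = 1553 + 414 = 1967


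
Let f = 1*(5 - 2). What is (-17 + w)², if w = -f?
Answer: 400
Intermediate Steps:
f = 3 (f = 1*3 = 3)
w = -3 (w = -1*3 = -3)
(-17 + w)² = (-17 - 3)² = (-20)² = 400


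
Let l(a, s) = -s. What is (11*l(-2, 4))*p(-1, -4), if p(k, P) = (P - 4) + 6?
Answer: 88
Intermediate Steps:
p(k, P) = 2 + P (p(k, P) = (-4 + P) + 6 = 2 + P)
(11*l(-2, 4))*p(-1, -4) = (11*(-1*4))*(2 - 4) = (11*(-4))*(-2) = -44*(-2) = 88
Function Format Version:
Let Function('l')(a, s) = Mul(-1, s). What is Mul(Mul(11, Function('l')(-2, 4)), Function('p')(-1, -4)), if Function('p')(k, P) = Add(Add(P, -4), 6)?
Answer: 88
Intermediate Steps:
Function('p')(k, P) = Add(2, P) (Function('p')(k, P) = Add(Add(-4, P), 6) = Add(2, P))
Mul(Mul(11, Function('l')(-2, 4)), Function('p')(-1, -4)) = Mul(Mul(11, Mul(-1, 4)), Add(2, -4)) = Mul(Mul(11, -4), -2) = Mul(-44, -2) = 88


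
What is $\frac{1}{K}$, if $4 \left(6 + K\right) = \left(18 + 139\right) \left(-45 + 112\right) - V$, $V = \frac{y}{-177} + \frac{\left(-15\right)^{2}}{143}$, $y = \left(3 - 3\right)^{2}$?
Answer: $\frac{143}{375140} \approx 0.00038119$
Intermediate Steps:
$y = 0$ ($y = 0^{2} = 0$)
$V = \frac{225}{143}$ ($V = \frac{0}{-177} + \frac{\left(-15\right)^{2}}{143} = 0 \left(- \frac{1}{177}\right) + 225 \cdot \frac{1}{143} = 0 + \frac{225}{143} = \frac{225}{143} \approx 1.5734$)
$K = \frac{375140}{143}$ ($K = -6 + \frac{\left(18 + 139\right) \left(-45 + 112\right) - \frac{225}{143}}{4} = -6 + \frac{157 \cdot 67 - \frac{225}{143}}{4} = -6 + \frac{10519 - \frac{225}{143}}{4} = -6 + \frac{1}{4} \cdot \frac{1503992}{143} = -6 + \frac{375998}{143} = \frac{375140}{143} \approx 2623.4$)
$\frac{1}{K} = \frac{1}{\frac{375140}{143}} = \frac{143}{375140}$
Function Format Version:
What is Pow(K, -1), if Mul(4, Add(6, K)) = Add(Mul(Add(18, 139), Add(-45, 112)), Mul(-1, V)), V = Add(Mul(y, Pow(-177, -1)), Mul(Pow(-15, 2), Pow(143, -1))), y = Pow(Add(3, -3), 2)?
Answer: Rational(143, 375140) ≈ 0.00038119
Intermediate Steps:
y = 0 (y = Pow(0, 2) = 0)
V = Rational(225, 143) (V = Add(Mul(0, Pow(-177, -1)), Mul(Pow(-15, 2), Pow(143, -1))) = Add(Mul(0, Rational(-1, 177)), Mul(225, Rational(1, 143))) = Add(0, Rational(225, 143)) = Rational(225, 143) ≈ 1.5734)
K = Rational(375140, 143) (K = Add(-6, Mul(Rational(1, 4), Add(Mul(Add(18, 139), Add(-45, 112)), Mul(-1, Rational(225, 143))))) = Add(-6, Mul(Rational(1, 4), Add(Mul(157, 67), Rational(-225, 143)))) = Add(-6, Mul(Rational(1, 4), Add(10519, Rational(-225, 143)))) = Add(-6, Mul(Rational(1, 4), Rational(1503992, 143))) = Add(-6, Rational(375998, 143)) = Rational(375140, 143) ≈ 2623.4)
Pow(K, -1) = Pow(Rational(375140, 143), -1) = Rational(143, 375140)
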